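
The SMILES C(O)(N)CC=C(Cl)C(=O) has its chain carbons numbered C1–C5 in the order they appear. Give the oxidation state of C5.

C5 has one bond to C (0), a double bond to O (2×+1 = +2), one bond to H (-1).
Oxidation state = 0 + 2 − 1 = +1.

+1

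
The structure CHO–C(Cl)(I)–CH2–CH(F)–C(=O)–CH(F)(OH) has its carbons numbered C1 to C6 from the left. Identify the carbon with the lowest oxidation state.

Assign +1 per bond to O/N/halogen, −1 per bond to H or an electropositive element, and 0 per bond to carbon. Tallying each carbon:
C1: 1C, 1H, 2O → 0 − 1 + 2 = +1
C2: 2C, 1Cl, 1I → 0 + 1 + 1 = +2
C3: 2C, 2H → 0 − 2 = -2
C4: 2C, 1H, 1F → 0 − 1 + 1 = 0
C5: 2C, 2O → 0 + 2 = +2
C6: 1C, 1H, 1O, 1F → 0 − 1 + 1 + 1 = +1
The most reduced carbon is C3 at -2.

C3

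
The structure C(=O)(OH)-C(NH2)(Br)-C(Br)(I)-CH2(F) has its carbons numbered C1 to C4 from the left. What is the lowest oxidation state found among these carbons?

-1

Count +1 for every bond to an atom more electronegative than carbon and −1 for every bond to one less electronegative; C–C bonds are 0. Tallying each carbon:
C1: 1C, 3O → 0 + 3 = +3
C2: 2C, 1N, 1Br → 0 + 1 + 1 = +2
C3: 2C, 1Br, 1I → 0 + 1 + 1 = +2
C4: 1C, 2H, 1F → 0 − 2 + 1 = -1
The lowest value is -1.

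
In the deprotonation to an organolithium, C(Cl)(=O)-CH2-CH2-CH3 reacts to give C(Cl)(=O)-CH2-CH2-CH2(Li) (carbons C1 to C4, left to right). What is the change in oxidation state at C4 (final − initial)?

Before: C4 has 1 bond to C, 3 bonds to H → oxidation state -3.
After: C4 has 1 bond to C, 2 bonds to H, 1 bond to Li → oxidation state -3.
Δ = -3 − (-3) = 0, so no net redox change at C4.

0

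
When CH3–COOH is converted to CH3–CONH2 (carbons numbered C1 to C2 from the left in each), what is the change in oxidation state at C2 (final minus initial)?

Before: C2 has 1 bond to C, 3 bonds to O → oxidation state +3.
After: C2 has 1 bond to C, 2 bonds to O, 1 bond to N → oxidation state +3.
Δ = +3 − (+3) = 0, so no net redox change at C2.

0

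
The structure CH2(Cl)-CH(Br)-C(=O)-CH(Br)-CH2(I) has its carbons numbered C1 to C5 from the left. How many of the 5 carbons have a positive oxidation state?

1

Count +1 for every bond to an atom more electronegative than carbon and −1 for every bond to one less electronegative; C–C bonds are 0. Tallying each carbon:
C1: 1C, 2H, 1Cl → 0 − 2 + 1 = -1
C2: 2C, 1H, 1Br → 0 − 1 + 1 = 0
C3: 2C, 2O → 0 + 2 = +2
C4: 2C, 1H, 1Br → 0 − 1 + 1 = 0
C5: 1C, 2H, 1I → 0 − 2 + 1 = -1
1 carbon (C3) meets the condition.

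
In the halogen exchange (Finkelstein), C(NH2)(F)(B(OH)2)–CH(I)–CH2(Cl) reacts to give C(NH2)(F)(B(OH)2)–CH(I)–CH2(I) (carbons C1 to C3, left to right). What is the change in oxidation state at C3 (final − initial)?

Before: C3 has 1 bond to C, 2 bonds to H, 1 bond to Cl → oxidation state -1.
After: C3 has 1 bond to C, 2 bonds to H, 1 bond to I → oxidation state -1.
Δ = -1 − (-1) = 0, so no net redox change at C3.

0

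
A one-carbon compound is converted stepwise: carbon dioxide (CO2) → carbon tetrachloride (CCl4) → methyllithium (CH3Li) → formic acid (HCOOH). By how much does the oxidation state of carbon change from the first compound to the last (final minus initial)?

-2

Carbon oxidation states along the series — carbon dioxide: +4, carbon tetrachloride: +4, methyllithium: -4, formic acid: +2.
Net change = +2 − (+4) = -2.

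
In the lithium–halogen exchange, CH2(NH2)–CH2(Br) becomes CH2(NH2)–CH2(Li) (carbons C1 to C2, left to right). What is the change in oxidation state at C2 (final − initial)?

Before: C2 has 1 bond to C, 2 bonds to H, 1 bond to Br → oxidation state -1.
After: C2 has 1 bond to C, 2 bonds to H, 1 bond to Li → oxidation state -3.
Δ = -3 − (-1) = -2, so this is a reduction at C2.

-2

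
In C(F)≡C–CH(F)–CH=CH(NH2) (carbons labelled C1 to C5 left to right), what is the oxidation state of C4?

-1

Assign +1 per bond to O/N/halogen, −1 per bond to H or an electropositive element, and 0 per bond to carbon.
C4 has one bond to C (0), a double bond to C (2×0 = 0), one bond to H (-1).
Oxidation state = 0 + 0 − 1 = -1.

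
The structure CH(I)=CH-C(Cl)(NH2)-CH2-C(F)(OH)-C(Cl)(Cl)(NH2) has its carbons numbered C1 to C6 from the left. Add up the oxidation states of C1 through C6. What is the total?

Tallying each carbon's bonds:
C1: 2C, 1H, 1I → 0 − 1 + 1 = 0
C2: 3C, 1H → 0 − 1 = -1
C3: 2C, 1N, 1Cl → 0 + 1 + 1 = +2
C4: 2C, 2H → 0 − 2 = -2
C5: 2C, 1O, 1F → 0 + 1 + 1 = +2
C6: 1C, 1N, 2Cl → 0 + 1 + 2 = +3
Sum = 0 − 1 + 2 − 2 + 2 + 3 = +4.

+4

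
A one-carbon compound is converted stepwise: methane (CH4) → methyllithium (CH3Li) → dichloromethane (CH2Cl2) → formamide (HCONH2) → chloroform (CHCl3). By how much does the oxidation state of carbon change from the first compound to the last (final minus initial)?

+6

Carbon oxidation states along the series — methane: -4, methyllithium: -4, dichloromethane: 0, formamide: +2, chloroform: +2.
Net change = +2 − (-4) = +6.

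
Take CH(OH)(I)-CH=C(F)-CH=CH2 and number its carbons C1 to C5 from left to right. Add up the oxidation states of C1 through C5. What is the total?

-2

Tallying each carbon's bonds:
C1: 1C, 1H, 1O, 1I → 0 − 1 + 1 + 1 = +1
C2: 3C, 1H → 0 − 1 = -1
C3: 3C, 1F → 0 + 1 = +1
C4: 3C, 1H → 0 − 1 = -1
C5: 2C, 2H → 0 − 2 = -2
Sum = +1 − 1 + 1 − 1 − 2 = -2.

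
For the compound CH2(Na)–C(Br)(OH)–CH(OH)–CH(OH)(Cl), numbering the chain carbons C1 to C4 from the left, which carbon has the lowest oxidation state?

Tallying each carbon's bonds:
C1: 1C, 2H, 1Na → 0 − 2 − 1 = -3
C2: 2C, 1O, 1Br → 0 + 1 + 1 = +2
C3: 2C, 1H, 1O → 0 − 1 + 1 = 0
C4: 1C, 1H, 1O, 1Cl → 0 − 1 + 1 + 1 = +1
The most reduced carbon is C1 at -3.

C1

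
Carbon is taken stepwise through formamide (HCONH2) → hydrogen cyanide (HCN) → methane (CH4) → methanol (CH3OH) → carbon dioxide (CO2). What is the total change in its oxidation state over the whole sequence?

+2

Carbon oxidation states along the series — formamide: +2, hydrogen cyanide: +2, methane: -4, methanol: -2, carbon dioxide: +4.
Net change = +4 − (+2) = +2.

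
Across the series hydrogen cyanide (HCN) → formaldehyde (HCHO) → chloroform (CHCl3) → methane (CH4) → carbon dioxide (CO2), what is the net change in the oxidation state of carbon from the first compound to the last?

Carbon oxidation states along the series — hydrogen cyanide: +2, formaldehyde: 0, chloroform: +2, methane: -4, carbon dioxide: +4.
Net change = +4 − (+2) = +2.

+2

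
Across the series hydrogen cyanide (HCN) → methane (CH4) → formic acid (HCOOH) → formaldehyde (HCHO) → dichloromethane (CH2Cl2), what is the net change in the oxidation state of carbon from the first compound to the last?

Carbon oxidation states along the series — hydrogen cyanide: +2, methane: -4, formic acid: +2, formaldehyde: 0, dichloromethane: 0.
Net change = 0 − (+2) = -2.

-2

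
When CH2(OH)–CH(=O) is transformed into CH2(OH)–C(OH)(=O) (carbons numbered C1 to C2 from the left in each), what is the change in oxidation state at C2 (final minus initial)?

+2

Before: C2 has 1 bond to C, 1 bond to H, 2 bonds to O → oxidation state +1.
After: C2 has 1 bond to C, 3 bonds to O → oxidation state +3.
Δ = +3 − (+1) = +2, so this is an oxidation at C2.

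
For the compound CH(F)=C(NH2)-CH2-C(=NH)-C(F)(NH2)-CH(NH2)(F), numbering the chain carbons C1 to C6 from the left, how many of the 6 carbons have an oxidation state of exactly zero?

Tallying each carbon's bonds:
C1: 2C, 1H, 1F → 0 − 1 + 1 = 0
C2: 3C, 1N → 0 + 1 = +1
C3: 2C, 2H → 0 − 2 = -2
C4: 2C, 2N → 0 + 2 = +2
C5: 2C, 1N, 1F → 0 + 1 + 1 = +2
C6: 1C, 1H, 1N, 1F → 0 − 1 + 1 + 1 = +1
1 carbon (C1) meets the condition.

1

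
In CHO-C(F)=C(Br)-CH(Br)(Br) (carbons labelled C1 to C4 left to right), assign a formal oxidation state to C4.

C4 has one bond to C (0), one bond to H (-1), one bond to Br (+1), one bond to Br (+1).
Oxidation state = 0 − 1 + 1 + 1 = +1.

+1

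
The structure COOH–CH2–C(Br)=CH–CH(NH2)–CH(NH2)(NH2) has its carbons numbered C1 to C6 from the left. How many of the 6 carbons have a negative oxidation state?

Tallying each carbon's bonds:
C1: 1C, 3O → 0 + 3 = +3
C2: 2C, 2H → 0 − 2 = -2
C3: 3C, 1Br → 0 + 1 = +1
C4: 3C, 1H → 0 − 1 = -1
C5: 2C, 1H, 1N → 0 − 1 + 1 = 0
C6: 1C, 1H, 2N → 0 − 1 + 2 = +1
2 carbons (C2, C4) meet the condition.

2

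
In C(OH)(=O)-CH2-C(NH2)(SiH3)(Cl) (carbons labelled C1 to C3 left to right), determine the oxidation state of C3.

C3 has one bond to C (0), one bond to N (+1), one bond to Si (-1), one bond to Cl (+1).
Oxidation state = 0 + 1 − 1 + 1 = +1.

+1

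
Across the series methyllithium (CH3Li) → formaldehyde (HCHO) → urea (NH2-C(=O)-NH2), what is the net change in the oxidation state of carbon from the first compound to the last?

+8

Carbon oxidation states along the series — methyllithium: -4, formaldehyde: 0, urea: +4.
Net change = +4 − (-4) = +8.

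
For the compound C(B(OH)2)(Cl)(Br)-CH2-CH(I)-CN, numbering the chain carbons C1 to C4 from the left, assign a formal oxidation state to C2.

Bonds to more-electronegative neighbours contribute +1 each, bonds to H or metals contribute −1 each, and C–C bonds contribute 0.
C2 has one bond to C (0), one bond to C (0), one bond to H (-1), one bond to H (-1).
Oxidation state = 0 + 0 − 1 − 1 = -2.

-2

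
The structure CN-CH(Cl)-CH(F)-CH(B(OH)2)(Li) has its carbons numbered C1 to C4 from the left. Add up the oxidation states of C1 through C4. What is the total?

Tallying each carbon's bonds:
C1: 1C, 3N → 0 + 3 = +3
C2: 2C, 1H, 1Cl → 0 − 1 + 1 = 0
C3: 2C, 1H, 1F → 0 − 1 + 1 = 0
C4: 1C, 1H, 1Li, 1B → 0 − 1 − 1 − 1 = -3
Sum = +3 + 0 + 0 − 3 = 0.

0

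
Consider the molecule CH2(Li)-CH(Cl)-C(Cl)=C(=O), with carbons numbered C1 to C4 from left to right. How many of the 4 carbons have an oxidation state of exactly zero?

Tallying each carbon's bonds:
C1: 1C, 2H, 1Li → 0 − 2 − 1 = -3
C2: 2C, 1H, 1Cl → 0 − 1 + 1 = 0
C3: 3C, 1Cl → 0 + 1 = +1
C4: 2C, 2O → 0 + 2 = +2
1 carbon (C2) meets the condition.

1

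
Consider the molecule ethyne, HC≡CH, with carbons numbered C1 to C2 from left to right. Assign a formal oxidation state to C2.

-1

C2 has one bond to H (-1), a triple bond to C (3×0 = 0).
Oxidation state = -1 + 0 = -1.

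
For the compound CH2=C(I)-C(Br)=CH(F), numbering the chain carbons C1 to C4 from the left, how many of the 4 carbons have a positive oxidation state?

2

Tallying each carbon's bonds:
C1: 2C, 2H → 0 − 2 = -2
C2: 3C, 1I → 0 + 1 = +1
C3: 3C, 1Br → 0 + 1 = +1
C4: 2C, 1H, 1F → 0 − 1 + 1 = 0
2 carbons (C2, C3) meet the condition.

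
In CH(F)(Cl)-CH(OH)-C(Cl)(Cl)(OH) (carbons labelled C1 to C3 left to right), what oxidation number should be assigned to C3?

+3

C3 has one bond to C (0), one bond to Cl (+1), one bond to Cl (+1), one bond to O (+1).
Oxidation state = 0 + 1 + 1 + 1 = +3.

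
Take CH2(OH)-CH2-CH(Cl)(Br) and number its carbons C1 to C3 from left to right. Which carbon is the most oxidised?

Tallying each carbon's bonds:
C1: 1C, 2H, 1O → 0 − 2 + 1 = -1
C2: 2C, 2H → 0 − 2 = -2
C3: 1C, 1H, 1Cl, 1Br → 0 − 1 + 1 + 1 = +1
The most oxidised carbon is C3 at +1.

C3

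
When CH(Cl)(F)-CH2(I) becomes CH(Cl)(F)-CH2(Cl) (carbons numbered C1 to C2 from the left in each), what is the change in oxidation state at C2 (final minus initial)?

0

Before: C2 has 1 bond to C, 2 bonds to H, 1 bond to I → oxidation state -1.
After: C2 has 1 bond to C, 2 bonds to H, 1 bond to Cl → oxidation state -1.
Δ = -1 − (-1) = 0, so no net redox change at C2.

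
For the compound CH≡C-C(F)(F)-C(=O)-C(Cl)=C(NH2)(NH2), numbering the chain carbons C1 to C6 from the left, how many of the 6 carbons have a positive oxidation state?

Tallying each carbon's bonds:
C1: 3C, 1H → 0 − 1 = -1
C2: 4C → 0 = 0
C3: 2C, 2F → 0 + 2 = +2
C4: 2C, 2O → 0 + 2 = +2
C5: 3C, 1Cl → 0 + 1 = +1
C6: 2C, 2N → 0 + 2 = +2
4 carbons (C3, C4, C5, C6) meet the condition.

4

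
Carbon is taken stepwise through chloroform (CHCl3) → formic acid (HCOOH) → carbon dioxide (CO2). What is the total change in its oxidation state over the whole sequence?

Carbon oxidation states along the series — chloroform: +2, formic acid: +2, carbon dioxide: +4.
Net change = +4 − (+2) = +2.

+2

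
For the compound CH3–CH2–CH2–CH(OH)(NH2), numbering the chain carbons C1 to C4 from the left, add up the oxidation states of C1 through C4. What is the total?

-6

Tallying each carbon's bonds:
C1: 1C, 3H → 0 − 3 = -3
C2: 2C, 2H → 0 − 2 = -2
C3: 2C, 2H → 0 − 2 = -2
C4: 1C, 1H, 1O, 1N → 0 − 1 + 1 + 1 = +1
Sum = -3 − 2 − 2 + 1 = -6.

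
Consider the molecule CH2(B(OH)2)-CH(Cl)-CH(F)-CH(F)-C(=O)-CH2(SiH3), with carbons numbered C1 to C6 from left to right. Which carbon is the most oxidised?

C5

Tallying each carbon's bonds:
C1: 1C, 2H, 1B → 0 − 2 − 1 = -3
C2: 2C, 1H, 1Cl → 0 − 1 + 1 = 0
C3: 2C, 1H, 1F → 0 − 1 + 1 = 0
C4: 2C, 1H, 1F → 0 − 1 + 1 = 0
C5: 2C, 2O → 0 + 2 = +2
C6: 1C, 2H, 1Si → 0 − 2 − 1 = -3
The most oxidised carbon is C5 at +2.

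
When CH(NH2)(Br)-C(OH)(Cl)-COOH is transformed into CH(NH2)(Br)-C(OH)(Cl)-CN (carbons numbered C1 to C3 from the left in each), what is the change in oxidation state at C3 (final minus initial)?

0

Before: C3 has 1 bond to C, 3 bonds to O → oxidation state +3.
After: C3 has 1 bond to C, 3 bonds to N → oxidation state +3.
Δ = +3 − (+3) = 0, so no net redox change at C3.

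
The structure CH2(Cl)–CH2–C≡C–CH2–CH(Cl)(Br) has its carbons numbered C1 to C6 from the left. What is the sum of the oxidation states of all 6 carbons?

-4

Tallying each carbon's bonds:
C1: 1C, 2H, 1Cl → 0 − 2 + 1 = -1
C2: 2C, 2H → 0 − 2 = -2
C3: 4C → 0 = 0
C4: 4C → 0 = 0
C5: 2C, 2H → 0 − 2 = -2
C6: 1C, 1H, 1Cl, 1Br → 0 − 1 + 1 + 1 = +1
Sum = -1 − 2 + 0 + 0 − 2 + 1 = -4.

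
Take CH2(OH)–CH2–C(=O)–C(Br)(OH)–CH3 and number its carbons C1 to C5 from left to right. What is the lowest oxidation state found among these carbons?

Tallying each carbon's bonds:
C1: 1C, 2H, 1O → 0 − 2 + 1 = -1
C2: 2C, 2H → 0 − 2 = -2
C3: 2C, 2O → 0 + 2 = +2
C4: 2C, 1O, 1Br → 0 + 1 + 1 = +2
C5: 1C, 3H → 0 − 3 = -3
The lowest value is -3.

-3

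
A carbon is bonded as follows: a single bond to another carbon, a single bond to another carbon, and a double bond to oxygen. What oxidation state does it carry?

+2

The carbon has one bond to C (0), one bond to C (0), a double bond to O (2×+1 = +2).
Oxidation state = 0 + 0 + 2 = +2.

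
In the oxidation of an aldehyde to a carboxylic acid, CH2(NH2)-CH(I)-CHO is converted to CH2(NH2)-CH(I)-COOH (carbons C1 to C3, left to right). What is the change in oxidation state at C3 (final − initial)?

+2

Before: C3 has 1 bond to C, 1 bond to H, 2 bonds to O → oxidation state +1.
After: C3 has 1 bond to C, 3 bonds to O → oxidation state +3.
Δ = +3 − (+1) = +2, so this is an oxidation at C3.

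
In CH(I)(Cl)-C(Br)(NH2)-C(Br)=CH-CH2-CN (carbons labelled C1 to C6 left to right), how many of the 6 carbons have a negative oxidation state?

2

Tallying each carbon's bonds:
C1: 1C, 1H, 1Cl, 1I → 0 − 1 + 1 + 1 = +1
C2: 2C, 1N, 1Br → 0 + 1 + 1 = +2
C3: 3C, 1Br → 0 + 1 = +1
C4: 3C, 1H → 0 − 1 = -1
C5: 2C, 2H → 0 − 2 = -2
C6: 1C, 3N → 0 + 3 = +3
2 carbons (C4, C5) meet the condition.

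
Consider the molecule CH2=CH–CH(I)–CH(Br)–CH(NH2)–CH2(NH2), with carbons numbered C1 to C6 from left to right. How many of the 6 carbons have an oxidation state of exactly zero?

3

Bonds to more-electronegative neighbours contribute +1 each, bonds to H or metals contribute −1 each, and C–C bonds contribute 0. Tallying each carbon:
C1: 2C, 2H → 0 − 2 = -2
C2: 3C, 1H → 0 − 1 = -1
C3: 2C, 1H, 1I → 0 − 1 + 1 = 0
C4: 2C, 1H, 1Br → 0 − 1 + 1 = 0
C5: 2C, 1H, 1N → 0 − 1 + 1 = 0
C6: 1C, 2H, 1N → 0 − 2 + 1 = -1
3 carbons (C3, C4, C5) meet the condition.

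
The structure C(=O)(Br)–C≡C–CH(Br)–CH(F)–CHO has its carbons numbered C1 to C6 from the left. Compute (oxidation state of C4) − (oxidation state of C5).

C4: 2C, 1H, 1Br → 0 − 1 + 1 = 0
C5: 2C, 1H, 1F → 0 − 1 + 1 = 0
Difference: 0 − (0) = 0.

0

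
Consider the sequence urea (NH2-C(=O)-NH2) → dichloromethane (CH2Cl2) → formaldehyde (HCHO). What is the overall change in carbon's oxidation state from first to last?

Carbon oxidation states along the series — urea: +4, dichloromethane: 0, formaldehyde: 0.
Net change = 0 − (+4) = -4.

-4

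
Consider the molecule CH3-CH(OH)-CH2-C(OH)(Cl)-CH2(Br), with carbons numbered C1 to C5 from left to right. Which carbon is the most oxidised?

Assign +1 per bond to O/N/halogen, −1 per bond to H or an electropositive element, and 0 per bond to carbon. Tallying each carbon:
C1: 1C, 3H → 0 − 3 = -3
C2: 2C, 1H, 1O → 0 − 1 + 1 = 0
C3: 2C, 2H → 0 − 2 = -2
C4: 2C, 1O, 1Cl → 0 + 1 + 1 = +2
C5: 1C, 2H, 1Br → 0 − 2 + 1 = -1
The most oxidised carbon is C4 at +2.

C4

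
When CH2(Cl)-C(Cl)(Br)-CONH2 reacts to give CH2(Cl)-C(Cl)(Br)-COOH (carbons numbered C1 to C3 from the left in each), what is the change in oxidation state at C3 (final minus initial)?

Before: C3 has 1 bond to C, 2 bonds to O, 1 bond to N → oxidation state +3.
After: C3 has 1 bond to C, 3 bonds to O → oxidation state +3.
Δ = +3 − (+3) = 0, so no net redox change at C3.

0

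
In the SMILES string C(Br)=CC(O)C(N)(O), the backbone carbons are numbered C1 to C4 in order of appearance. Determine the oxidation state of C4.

+1

C4 has one bond to C (0), one bond to N (+1), one bond to H (-1), one bond to O (+1).
Oxidation state = 0 + 1 − 1 + 1 = +1.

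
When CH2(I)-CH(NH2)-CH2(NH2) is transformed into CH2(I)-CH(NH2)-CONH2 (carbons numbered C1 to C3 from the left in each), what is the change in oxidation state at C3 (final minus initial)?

+4

Before: C3 has 1 bond to C, 2 bonds to H, 1 bond to N → oxidation state -1.
After: C3 has 1 bond to C, 2 bonds to O, 1 bond to N → oxidation state +3.
Δ = +3 − (-1) = +4, so this is an oxidation at C3.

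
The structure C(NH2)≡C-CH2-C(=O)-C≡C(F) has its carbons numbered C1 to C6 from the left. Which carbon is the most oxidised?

Tallying each carbon's bonds:
C1: 3C, 1N → 0 + 1 = +1
C2: 4C → 0 = 0
C3: 2C, 2H → 0 − 2 = -2
C4: 2C, 2O → 0 + 2 = +2
C5: 4C → 0 = 0
C6: 3C, 1F → 0 + 1 = +1
The most oxidised carbon is C4 at +2.

C4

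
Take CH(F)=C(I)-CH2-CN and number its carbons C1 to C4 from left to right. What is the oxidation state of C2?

+1

Assign +1 per bond to O/N/halogen, −1 per bond to H or an electropositive element, and 0 per bond to carbon.
C2 has a double bond to C (2×0 = 0), one bond to C (0), one bond to I (+1).
Oxidation state = 0 + 0 + 1 = +1.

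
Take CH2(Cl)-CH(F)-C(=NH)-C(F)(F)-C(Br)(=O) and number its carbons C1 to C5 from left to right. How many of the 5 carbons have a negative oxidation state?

Bonds to more-electronegative neighbours contribute +1 each, bonds to H or metals contribute −1 each, and C–C bonds contribute 0. Tallying each carbon:
C1: 1C, 2H, 1Cl → 0 − 2 + 1 = -1
C2: 2C, 1H, 1F → 0 − 1 + 1 = 0
C3: 2C, 2N → 0 + 2 = +2
C4: 2C, 2F → 0 + 2 = +2
C5: 1C, 2O, 1Br → 0 + 2 + 1 = +3
1 carbon (C1) meets the condition.

1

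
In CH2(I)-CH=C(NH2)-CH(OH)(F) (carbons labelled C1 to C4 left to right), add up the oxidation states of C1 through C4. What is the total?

0

Tallying each carbon's bonds:
C1: 1C, 2H, 1I → 0 − 2 + 1 = -1
C2: 3C, 1H → 0 − 1 = -1
C3: 3C, 1N → 0 + 1 = +1
C4: 1C, 1H, 1O, 1F → 0 − 1 + 1 + 1 = +1
Sum = -1 − 1 + 1 + 1 = 0.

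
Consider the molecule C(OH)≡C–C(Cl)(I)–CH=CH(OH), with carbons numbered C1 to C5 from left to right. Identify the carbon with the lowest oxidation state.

C4

Tallying each carbon's bonds:
C1: 3C, 1O → 0 + 1 = +1
C2: 4C → 0 = 0
C3: 2C, 1Cl, 1I → 0 + 1 + 1 = +2
C4: 3C, 1H → 0 − 1 = -1
C5: 2C, 1H, 1O → 0 − 1 + 1 = 0
The most reduced carbon is C4 at -1.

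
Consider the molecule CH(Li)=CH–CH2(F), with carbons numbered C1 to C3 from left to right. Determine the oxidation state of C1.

C1 has a double bond to C (2×0 = 0), one bond to H (-1), one bond to Li (-1).
Oxidation state = 0 − 1 − 1 = -2.

-2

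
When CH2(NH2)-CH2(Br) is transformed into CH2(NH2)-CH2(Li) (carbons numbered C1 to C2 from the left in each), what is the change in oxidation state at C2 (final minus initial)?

Before: C2 has 1 bond to C, 2 bonds to H, 1 bond to Br → oxidation state -1.
After: C2 has 1 bond to C, 2 bonds to H, 1 bond to Li → oxidation state -3.
Δ = -3 − (-1) = -2, so this is a reduction at C2.

-2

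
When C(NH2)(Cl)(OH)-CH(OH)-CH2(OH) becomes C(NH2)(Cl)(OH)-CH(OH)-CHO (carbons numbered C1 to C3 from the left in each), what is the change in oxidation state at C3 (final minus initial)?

+2

Before: C3 has 1 bond to C, 2 bonds to H, 1 bond to O → oxidation state -1.
After: C3 has 1 bond to C, 1 bond to H, 2 bonds to O → oxidation state +1.
Δ = +1 − (-1) = +2, so this is an oxidation at C3.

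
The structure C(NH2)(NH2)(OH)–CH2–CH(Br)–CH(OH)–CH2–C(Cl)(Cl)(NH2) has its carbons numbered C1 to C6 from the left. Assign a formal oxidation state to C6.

+3

C6 has one bond to C (0), one bond to Cl (+1), one bond to Cl (+1), one bond to N (+1).
Oxidation state = 0 + 1 + 1 + 1 = +3.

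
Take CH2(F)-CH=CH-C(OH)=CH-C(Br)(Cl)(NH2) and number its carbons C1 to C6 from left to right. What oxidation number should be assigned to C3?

C3 has a double bond to C (2×0 = 0), one bond to C (0), one bond to H (-1).
Oxidation state = 0 + 0 − 1 = -1.

-1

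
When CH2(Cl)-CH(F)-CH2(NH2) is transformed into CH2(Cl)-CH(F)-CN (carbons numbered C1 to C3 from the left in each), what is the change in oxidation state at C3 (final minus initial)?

+4

Before: C3 has 1 bond to C, 2 bonds to H, 1 bond to N → oxidation state -1.
After: C3 has 1 bond to C, 3 bonds to N → oxidation state +3.
Δ = +3 − (-1) = +4, so this is an oxidation at C3.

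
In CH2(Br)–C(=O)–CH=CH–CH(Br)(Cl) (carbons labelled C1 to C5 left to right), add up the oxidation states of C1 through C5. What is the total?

Assign +1 per bond to O/N/halogen, −1 per bond to H or an electropositive element, and 0 per bond to carbon. Tallying each carbon:
C1: 1C, 2H, 1Br → 0 − 2 + 1 = -1
C2: 2C, 2O → 0 + 2 = +2
C3: 3C, 1H → 0 − 1 = -1
C4: 3C, 1H → 0 − 1 = -1
C5: 1C, 1H, 1Cl, 1Br → 0 − 1 + 1 + 1 = +1
Sum = -1 + 2 − 1 − 1 + 1 = 0.

0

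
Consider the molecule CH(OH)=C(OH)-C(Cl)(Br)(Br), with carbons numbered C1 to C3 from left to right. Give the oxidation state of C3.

+3

Count +1 for every bond to an atom more electronegative than carbon and −1 for every bond to one less electronegative; C–C bonds are 0.
C3 has one bond to C (0), one bond to Cl (+1), one bond to Br (+1), one bond to Br (+1).
Oxidation state = 0 + 1 + 1 + 1 = +3.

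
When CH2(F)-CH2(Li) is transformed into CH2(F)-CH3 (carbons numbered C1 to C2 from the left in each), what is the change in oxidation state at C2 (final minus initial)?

Before: C2 has 1 bond to C, 2 bonds to H, 1 bond to Li → oxidation state -3.
After: C2 has 1 bond to C, 3 bonds to H → oxidation state -3.
Δ = -3 − (-3) = 0, so no net redox change at C2.

0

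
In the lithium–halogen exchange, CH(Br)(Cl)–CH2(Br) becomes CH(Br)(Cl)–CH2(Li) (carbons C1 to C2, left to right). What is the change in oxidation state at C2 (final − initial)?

-2

Before: C2 has 1 bond to C, 2 bonds to H, 1 bond to Br → oxidation state -1.
After: C2 has 1 bond to C, 2 bonds to H, 1 bond to Li → oxidation state -3.
Δ = -3 − (-1) = -2, so this is a reduction at C2.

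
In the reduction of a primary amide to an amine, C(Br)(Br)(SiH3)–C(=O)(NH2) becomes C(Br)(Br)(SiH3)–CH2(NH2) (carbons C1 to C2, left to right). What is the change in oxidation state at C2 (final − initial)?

Before: C2 has 1 bond to C, 2 bonds to O, 1 bond to N → oxidation state +3.
After: C2 has 1 bond to C, 2 bonds to H, 1 bond to N → oxidation state -1.
Δ = -1 − (+3) = -4, so this is a reduction at C2.

-4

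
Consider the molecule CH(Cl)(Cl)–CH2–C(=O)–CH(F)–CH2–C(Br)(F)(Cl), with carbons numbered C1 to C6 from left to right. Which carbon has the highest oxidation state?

C6

Each bond to a more electronegative atom (O, N, halogen) counts +1, each bond to a less electronegative atom (H, metal, B, Si) counts −1, and each C–C bond counts 0. Tallying each carbon:
C1: 1C, 1H, 2Cl → 0 − 1 + 2 = +1
C2: 2C, 2H → 0 − 2 = -2
C3: 2C, 2O → 0 + 2 = +2
C4: 2C, 1H, 1F → 0 − 1 + 1 = 0
C5: 2C, 2H → 0 − 2 = -2
C6: 1C, 1F, 1Cl, 1Br → 0 + 1 + 1 + 1 = +3
The most oxidised carbon is C6 at +3.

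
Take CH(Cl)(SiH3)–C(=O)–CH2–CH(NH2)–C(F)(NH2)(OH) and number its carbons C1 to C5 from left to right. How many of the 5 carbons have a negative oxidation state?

Count +1 for every bond to an atom more electronegative than carbon and −1 for every bond to one less electronegative; C–C bonds are 0. Tallying each carbon:
C1: 1C, 1H, 1Cl, 1Si → 0 − 1 + 1 − 1 = -1
C2: 2C, 2O → 0 + 2 = +2
C3: 2C, 2H → 0 − 2 = -2
C4: 2C, 1H, 1N → 0 − 1 + 1 = 0
C5: 1C, 1O, 1N, 1F → 0 + 1 + 1 + 1 = +3
2 carbons (C1, C3) meet the condition.

2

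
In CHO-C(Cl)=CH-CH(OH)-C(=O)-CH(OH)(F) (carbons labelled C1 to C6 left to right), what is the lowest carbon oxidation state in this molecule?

Tallying each carbon's bonds:
C1: 1C, 1H, 2O → 0 − 1 + 2 = +1
C2: 3C, 1Cl → 0 + 1 = +1
C3: 3C, 1H → 0 − 1 = -1
C4: 2C, 1H, 1O → 0 − 1 + 1 = 0
C5: 2C, 2O → 0 + 2 = +2
C6: 1C, 1H, 1O, 1F → 0 − 1 + 1 + 1 = +1
The lowest value is -1.

-1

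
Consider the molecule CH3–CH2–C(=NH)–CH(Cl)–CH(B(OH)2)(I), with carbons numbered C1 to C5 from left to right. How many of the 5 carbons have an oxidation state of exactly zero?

1

Each bond to a more electronegative atom (O, N, halogen) counts +1, each bond to a less electronegative atom (H, metal, B, Si) counts −1, and each C–C bond counts 0. Tallying each carbon:
C1: 1C, 3H → 0 − 3 = -3
C2: 2C, 2H → 0 − 2 = -2
C3: 2C, 2N → 0 + 2 = +2
C4: 2C, 1H, 1Cl → 0 − 1 + 1 = 0
C5: 1C, 1H, 1I, 1B → 0 − 1 + 1 − 1 = -1
1 carbon (C4) meets the condition.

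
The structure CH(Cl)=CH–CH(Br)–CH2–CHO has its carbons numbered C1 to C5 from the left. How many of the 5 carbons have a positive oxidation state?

Each bond to a more electronegative atom (O, N, halogen) counts +1, each bond to a less electronegative atom (H, metal, B, Si) counts −1, and each C–C bond counts 0. Tallying each carbon:
C1: 2C, 1H, 1Cl → 0 − 1 + 1 = 0
C2: 3C, 1H → 0 − 1 = -1
C3: 2C, 1H, 1Br → 0 − 1 + 1 = 0
C4: 2C, 2H → 0 − 2 = -2
C5: 1C, 1H, 2O → 0 − 1 + 2 = +1
1 carbon (C5) meets the condition.

1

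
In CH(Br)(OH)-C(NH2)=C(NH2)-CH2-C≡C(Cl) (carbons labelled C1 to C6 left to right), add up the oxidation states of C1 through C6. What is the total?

+2

Tallying each carbon's bonds:
C1: 1C, 1H, 1O, 1Br → 0 − 1 + 1 + 1 = +1
C2: 3C, 1N → 0 + 1 = +1
C3: 3C, 1N → 0 + 1 = +1
C4: 2C, 2H → 0 − 2 = -2
C5: 4C → 0 = 0
C6: 3C, 1Cl → 0 + 1 = +1
Sum = +1 + 1 + 1 − 2 + 0 + 1 = +2.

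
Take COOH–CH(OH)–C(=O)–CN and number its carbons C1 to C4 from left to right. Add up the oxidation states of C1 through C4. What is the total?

Tallying each carbon's bonds:
C1: 1C, 3O → 0 + 3 = +3
C2: 2C, 1H, 1O → 0 − 1 + 1 = 0
C3: 2C, 2O → 0 + 2 = +2
C4: 1C, 3N → 0 + 3 = +3
Sum = +3 + 0 + 2 + 3 = +8.

+8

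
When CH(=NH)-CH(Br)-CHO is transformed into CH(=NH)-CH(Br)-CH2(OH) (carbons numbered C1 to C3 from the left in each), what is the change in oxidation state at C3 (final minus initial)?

-2

Before: C3 has 1 bond to C, 1 bond to H, 2 bonds to O → oxidation state +1.
After: C3 has 1 bond to C, 2 bonds to H, 1 bond to O → oxidation state -1.
Δ = -1 − (+1) = -2, so this is a reduction at C3.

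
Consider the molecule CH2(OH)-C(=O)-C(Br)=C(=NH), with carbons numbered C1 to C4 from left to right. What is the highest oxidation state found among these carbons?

Tallying each carbon's bonds:
C1: 1C, 2H, 1O → 0 − 2 + 1 = -1
C2: 2C, 2O → 0 + 2 = +2
C3: 3C, 1Br → 0 + 1 = +1
C4: 2C, 2N → 0 + 2 = +2
The highest value is +2.

+2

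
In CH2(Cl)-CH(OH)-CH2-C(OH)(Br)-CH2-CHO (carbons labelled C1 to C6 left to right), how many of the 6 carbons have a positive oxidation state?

Each bond to a more electronegative atom (O, N, halogen) counts +1, each bond to a less electronegative atom (H, metal, B, Si) counts −1, and each C–C bond counts 0. Tallying each carbon:
C1: 1C, 2H, 1Cl → 0 − 2 + 1 = -1
C2: 2C, 1H, 1O → 0 − 1 + 1 = 0
C3: 2C, 2H → 0 − 2 = -2
C4: 2C, 1O, 1Br → 0 + 1 + 1 = +2
C5: 2C, 2H → 0 − 2 = -2
C6: 1C, 1H, 2O → 0 − 1 + 2 = +1
2 carbons (C4, C6) meet the condition.

2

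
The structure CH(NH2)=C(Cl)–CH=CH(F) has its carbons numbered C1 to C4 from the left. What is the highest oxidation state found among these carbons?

+1

Bonds to more-electronegative neighbours contribute +1 each, bonds to H or metals contribute −1 each, and C–C bonds contribute 0. Tallying each carbon:
C1: 2C, 1H, 1N → 0 − 1 + 1 = 0
C2: 3C, 1Cl → 0 + 1 = +1
C3: 3C, 1H → 0 − 1 = -1
C4: 2C, 1H, 1F → 0 − 1 + 1 = 0
The highest value is +1.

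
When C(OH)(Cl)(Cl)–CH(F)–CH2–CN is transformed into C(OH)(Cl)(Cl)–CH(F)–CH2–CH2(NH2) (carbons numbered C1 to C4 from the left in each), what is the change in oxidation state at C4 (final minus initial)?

-4

Before: C4 has 1 bond to C, 3 bonds to N → oxidation state +3.
After: C4 has 1 bond to C, 2 bonds to H, 1 bond to N → oxidation state -1.
Δ = -1 − (+3) = -4, so this is a reduction at C4.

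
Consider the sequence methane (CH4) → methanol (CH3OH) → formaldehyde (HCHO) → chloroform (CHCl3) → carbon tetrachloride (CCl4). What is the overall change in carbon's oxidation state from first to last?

+8

Carbon oxidation states along the series — methane: -4, methanol: -2, formaldehyde: 0, chloroform: +2, carbon tetrachloride: +4.
Net change = +4 − (-4) = +8.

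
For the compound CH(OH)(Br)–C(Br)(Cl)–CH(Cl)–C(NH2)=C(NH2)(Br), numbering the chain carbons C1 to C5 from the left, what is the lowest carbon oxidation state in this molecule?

Tallying each carbon's bonds:
C1: 1C, 1H, 1O, 1Br → 0 − 1 + 1 + 1 = +1
C2: 2C, 1Cl, 1Br → 0 + 1 + 1 = +2
C3: 2C, 1H, 1Cl → 0 − 1 + 1 = 0
C4: 3C, 1N → 0 + 1 = +1
C5: 2C, 1N, 1Br → 0 + 1 + 1 = +2
The lowest value is 0.

0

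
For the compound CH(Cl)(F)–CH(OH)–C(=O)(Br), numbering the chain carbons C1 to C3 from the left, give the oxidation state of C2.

C2 has one bond to C (0), one bond to C (0), one bond to O (+1), one bond to H (-1).
Oxidation state = 0 + 0 + 1 − 1 = 0.

0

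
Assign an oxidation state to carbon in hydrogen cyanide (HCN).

Assign +1 per bond to O/N/halogen, −1 per bond to H or an electropositive element, and 0 per bond to carbon.
The carbon has one bond to H (-1), a triple bond to N (3×+1 = +3).
Oxidation state = -1 + 3 = +2.

+2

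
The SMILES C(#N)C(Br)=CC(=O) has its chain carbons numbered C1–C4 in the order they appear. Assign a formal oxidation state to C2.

+1

C2 has one bond to C (0), a double bond to C (2×0 = 0), one bond to Br (+1).
Oxidation state = 0 + 0 + 1 = +1.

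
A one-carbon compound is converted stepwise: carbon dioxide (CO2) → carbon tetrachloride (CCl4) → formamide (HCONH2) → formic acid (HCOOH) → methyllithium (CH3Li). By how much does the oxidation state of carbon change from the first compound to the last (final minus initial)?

Carbon oxidation states along the series — carbon dioxide: +4, carbon tetrachloride: +4, formamide: +2, formic acid: +2, methyllithium: -4.
Net change = -4 − (+4) = -8.

-8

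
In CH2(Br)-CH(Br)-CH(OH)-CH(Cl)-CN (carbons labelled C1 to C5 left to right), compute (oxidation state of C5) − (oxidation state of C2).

+3

C5: 1C, 3N → 0 + 3 = +3
C2: 2C, 1H, 1Br → 0 − 1 + 1 = 0
Difference: +3 − (0) = +3.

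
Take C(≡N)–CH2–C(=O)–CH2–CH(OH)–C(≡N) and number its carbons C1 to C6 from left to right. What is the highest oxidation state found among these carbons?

Bonds to more-electronegative neighbours contribute +1 each, bonds to H or metals contribute −1 each, and C–C bonds contribute 0. Tallying each carbon:
C1: 1C, 3N → 0 + 3 = +3
C2: 2C, 2H → 0 − 2 = -2
C3: 2C, 2O → 0 + 2 = +2
C4: 2C, 2H → 0 − 2 = -2
C5: 2C, 1H, 1O → 0 − 1 + 1 = 0
C6: 1C, 3N → 0 + 3 = +3
The highest value is +3.

+3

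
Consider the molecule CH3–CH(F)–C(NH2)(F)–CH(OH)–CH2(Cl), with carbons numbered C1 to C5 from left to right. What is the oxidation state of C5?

-1

Bonds to more-electronegative neighbours contribute +1 each, bonds to H or metals contribute −1 each, and C–C bonds contribute 0.
C5 has one bond to C (0), one bond to H (-1), one bond to Cl (+1), one bond to H (-1).
Oxidation state = 0 − 1 + 1 − 1 = -1.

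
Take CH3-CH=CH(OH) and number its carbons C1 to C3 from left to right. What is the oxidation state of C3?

0

Assign +1 per bond to O/N/halogen, −1 per bond to H or an electropositive element, and 0 per bond to carbon.
C3 has a double bond to C (2×0 = 0), one bond to H (-1), one bond to O (+1).
Oxidation state = 0 − 1 + 1 = 0.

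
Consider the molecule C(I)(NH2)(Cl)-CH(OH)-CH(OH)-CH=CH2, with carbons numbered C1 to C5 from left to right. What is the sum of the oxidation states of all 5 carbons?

Assign +1 per bond to O/N/halogen, −1 per bond to H or an electropositive element, and 0 per bond to carbon. Tallying each carbon:
C1: 1C, 1N, 1Cl, 1I → 0 + 1 + 1 + 1 = +3
C2: 2C, 1H, 1O → 0 − 1 + 1 = 0
C3: 2C, 1H, 1O → 0 − 1 + 1 = 0
C4: 3C, 1H → 0 − 1 = -1
C5: 2C, 2H → 0 − 2 = -2
Sum = +3 + 0 + 0 − 1 − 2 = 0.

0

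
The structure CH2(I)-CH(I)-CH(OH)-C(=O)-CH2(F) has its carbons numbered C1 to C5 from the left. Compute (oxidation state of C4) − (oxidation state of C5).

+3

C4: 2C, 2O → 0 + 2 = +2
C5: 1C, 2H, 1F → 0 − 2 + 1 = -1
Difference: +2 − (-1) = +3.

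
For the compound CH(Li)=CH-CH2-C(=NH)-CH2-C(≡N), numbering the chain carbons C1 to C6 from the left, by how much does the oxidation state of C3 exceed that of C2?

-1

C3: 2C, 2H → 0 − 2 = -2
C2: 3C, 1H → 0 − 1 = -1
Difference: -2 − (-1) = -1.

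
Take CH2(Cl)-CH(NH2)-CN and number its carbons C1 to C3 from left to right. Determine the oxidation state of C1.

-1

C1 has one bond to C (0), one bond to Cl (+1), one bond to H (-1), one bond to H (-1).
Oxidation state = 0 + 1 − 1 − 1 = -1.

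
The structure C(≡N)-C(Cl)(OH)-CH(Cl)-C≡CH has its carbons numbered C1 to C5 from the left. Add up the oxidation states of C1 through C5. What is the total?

+4

Each bond to a more electronegative atom (O, N, halogen) counts +1, each bond to a less electronegative atom (H, metal, B, Si) counts −1, and each C–C bond counts 0. Tallying each carbon:
C1: 1C, 3N → 0 + 3 = +3
C2: 2C, 1O, 1Cl → 0 + 1 + 1 = +2
C3: 2C, 1H, 1Cl → 0 − 1 + 1 = 0
C4: 4C → 0 = 0
C5: 3C, 1H → 0 − 1 = -1
Sum = +3 + 2 + 0 + 0 − 1 = +4.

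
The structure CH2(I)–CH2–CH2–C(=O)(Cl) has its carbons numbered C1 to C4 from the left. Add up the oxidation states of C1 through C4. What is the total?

-2

Bonds to more-electronegative neighbours contribute +1 each, bonds to H or metals contribute −1 each, and C–C bonds contribute 0. Tallying each carbon:
C1: 1C, 2H, 1I → 0 − 2 + 1 = -1
C2: 2C, 2H → 0 − 2 = -2
C3: 2C, 2H → 0 − 2 = -2
C4: 1C, 2O, 1Cl → 0 + 2 + 1 = +3
Sum = -1 − 2 − 2 + 3 = -2.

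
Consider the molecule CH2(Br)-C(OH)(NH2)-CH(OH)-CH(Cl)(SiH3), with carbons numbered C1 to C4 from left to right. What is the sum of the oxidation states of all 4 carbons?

Each bond to a more electronegative atom (O, N, halogen) counts +1, each bond to a less electronegative atom (H, metal, B, Si) counts −1, and each C–C bond counts 0. Tallying each carbon:
C1: 1C, 2H, 1Br → 0 − 2 + 1 = -1
C2: 2C, 1O, 1N → 0 + 1 + 1 = +2
C3: 2C, 1H, 1O → 0 − 1 + 1 = 0
C4: 1C, 1H, 1Cl, 1Si → 0 − 1 + 1 − 1 = -1
Sum = -1 + 2 + 0 − 1 = 0.

0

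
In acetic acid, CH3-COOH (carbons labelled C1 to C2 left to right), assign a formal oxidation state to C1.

Bonds to more-electronegative neighbours contribute +1 each, bonds to H or metals contribute −1 each, and C–C bonds contribute 0.
C1 has one bond to H (-1), one bond to H (-1), one bond to H (-1), one bond to C (0).
Oxidation state = -1 − 1 − 1 + 0 = -3.

-3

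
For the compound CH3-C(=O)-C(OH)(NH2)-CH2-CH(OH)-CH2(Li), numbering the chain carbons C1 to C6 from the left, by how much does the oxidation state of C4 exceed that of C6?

C4: 2C, 2H → 0 − 2 = -2
C6: 1C, 2H, 1Li → 0 − 2 − 1 = -3
Difference: -2 − (-3) = +1.

+1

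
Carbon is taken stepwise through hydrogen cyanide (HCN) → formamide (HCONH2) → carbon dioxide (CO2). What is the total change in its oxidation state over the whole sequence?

+2

Carbon oxidation states along the series — hydrogen cyanide: +2, formamide: +2, carbon dioxide: +4.
Net change = +4 − (+2) = +2.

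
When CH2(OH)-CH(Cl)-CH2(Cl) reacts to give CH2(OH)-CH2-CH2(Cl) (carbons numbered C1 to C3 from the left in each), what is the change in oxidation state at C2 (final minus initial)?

-2

Before: C2 has 2 bonds to C, 1 bond to H, 1 bond to Cl → oxidation state 0.
After: C2 has 2 bonds to C, 2 bonds to H → oxidation state -2.
Δ = -2 − (0) = -2, so this is a reduction at C2.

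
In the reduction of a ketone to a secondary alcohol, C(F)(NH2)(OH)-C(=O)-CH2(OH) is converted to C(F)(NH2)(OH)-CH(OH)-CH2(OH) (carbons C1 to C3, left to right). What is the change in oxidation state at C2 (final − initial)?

Before: C2 has 2 bonds to C, 2 bonds to O → oxidation state +2.
After: C2 has 2 bonds to C, 1 bond to H, 1 bond to O → oxidation state 0.
Δ = 0 − (+2) = -2, so this is a reduction at C2.

-2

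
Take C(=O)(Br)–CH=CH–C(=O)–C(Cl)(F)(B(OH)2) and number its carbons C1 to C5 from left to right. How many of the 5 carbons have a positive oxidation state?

3

Tallying each carbon's bonds:
C1: 1C, 2O, 1Br → 0 + 2 + 1 = +3
C2: 3C, 1H → 0 − 1 = -1
C3: 3C, 1H → 0 − 1 = -1
C4: 2C, 2O → 0 + 2 = +2
C5: 1C, 1F, 1Cl, 1B → 0 + 1 + 1 − 1 = +1
3 carbons (C1, C4, C5) meet the condition.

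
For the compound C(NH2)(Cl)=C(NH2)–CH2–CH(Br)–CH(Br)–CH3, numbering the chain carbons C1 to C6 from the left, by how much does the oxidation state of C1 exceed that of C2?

C1: 2C, 1N, 1Cl → 0 + 1 + 1 = +2
C2: 3C, 1N → 0 + 1 = +1
Difference: +2 − (+1) = +1.

+1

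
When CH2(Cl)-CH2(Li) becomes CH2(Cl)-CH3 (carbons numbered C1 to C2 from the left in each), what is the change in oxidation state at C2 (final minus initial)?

Before: C2 has 1 bond to C, 2 bonds to H, 1 bond to Li → oxidation state -3.
After: C2 has 1 bond to C, 3 bonds to H → oxidation state -3.
Δ = -3 − (-3) = 0, so no net redox change at C2.

0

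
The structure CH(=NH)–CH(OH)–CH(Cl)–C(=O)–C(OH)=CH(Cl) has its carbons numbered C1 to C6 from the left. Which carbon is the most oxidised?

C4

Assign +1 per bond to O/N/halogen, −1 per bond to H or an electropositive element, and 0 per bond to carbon. Tallying each carbon:
C1: 1C, 1H, 2N → 0 − 1 + 2 = +1
C2: 2C, 1H, 1O → 0 − 1 + 1 = 0
C3: 2C, 1H, 1Cl → 0 − 1 + 1 = 0
C4: 2C, 2O → 0 + 2 = +2
C5: 3C, 1O → 0 + 1 = +1
C6: 2C, 1H, 1Cl → 0 − 1 + 1 = 0
The most oxidised carbon is C4 at +2.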